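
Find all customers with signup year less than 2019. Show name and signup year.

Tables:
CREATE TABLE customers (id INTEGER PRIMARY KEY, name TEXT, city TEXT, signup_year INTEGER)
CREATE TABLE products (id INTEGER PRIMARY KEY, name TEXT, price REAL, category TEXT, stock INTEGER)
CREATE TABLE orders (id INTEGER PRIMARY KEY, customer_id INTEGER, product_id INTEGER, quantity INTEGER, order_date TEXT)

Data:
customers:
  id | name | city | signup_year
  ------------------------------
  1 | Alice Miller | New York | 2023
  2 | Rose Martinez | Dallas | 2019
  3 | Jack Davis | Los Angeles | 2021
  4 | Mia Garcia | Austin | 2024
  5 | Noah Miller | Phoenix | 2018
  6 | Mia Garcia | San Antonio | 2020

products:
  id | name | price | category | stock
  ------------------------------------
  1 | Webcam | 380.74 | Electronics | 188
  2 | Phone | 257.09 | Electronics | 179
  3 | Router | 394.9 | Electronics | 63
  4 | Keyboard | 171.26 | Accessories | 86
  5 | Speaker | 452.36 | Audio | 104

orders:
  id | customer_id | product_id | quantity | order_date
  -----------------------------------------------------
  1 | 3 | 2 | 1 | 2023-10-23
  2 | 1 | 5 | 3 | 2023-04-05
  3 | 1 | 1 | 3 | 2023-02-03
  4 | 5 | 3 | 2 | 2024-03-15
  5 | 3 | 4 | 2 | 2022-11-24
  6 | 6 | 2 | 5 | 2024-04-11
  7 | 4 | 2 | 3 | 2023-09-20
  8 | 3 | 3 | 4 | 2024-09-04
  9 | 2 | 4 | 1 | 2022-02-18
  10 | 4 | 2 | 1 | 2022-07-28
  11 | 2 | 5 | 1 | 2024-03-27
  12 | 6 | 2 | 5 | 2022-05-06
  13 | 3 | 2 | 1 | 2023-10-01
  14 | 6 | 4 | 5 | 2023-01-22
SELECT name, signup_year FROM customers WHERE signup_year < 2019

Execution result:
name | signup_year
Noah Miller | 2018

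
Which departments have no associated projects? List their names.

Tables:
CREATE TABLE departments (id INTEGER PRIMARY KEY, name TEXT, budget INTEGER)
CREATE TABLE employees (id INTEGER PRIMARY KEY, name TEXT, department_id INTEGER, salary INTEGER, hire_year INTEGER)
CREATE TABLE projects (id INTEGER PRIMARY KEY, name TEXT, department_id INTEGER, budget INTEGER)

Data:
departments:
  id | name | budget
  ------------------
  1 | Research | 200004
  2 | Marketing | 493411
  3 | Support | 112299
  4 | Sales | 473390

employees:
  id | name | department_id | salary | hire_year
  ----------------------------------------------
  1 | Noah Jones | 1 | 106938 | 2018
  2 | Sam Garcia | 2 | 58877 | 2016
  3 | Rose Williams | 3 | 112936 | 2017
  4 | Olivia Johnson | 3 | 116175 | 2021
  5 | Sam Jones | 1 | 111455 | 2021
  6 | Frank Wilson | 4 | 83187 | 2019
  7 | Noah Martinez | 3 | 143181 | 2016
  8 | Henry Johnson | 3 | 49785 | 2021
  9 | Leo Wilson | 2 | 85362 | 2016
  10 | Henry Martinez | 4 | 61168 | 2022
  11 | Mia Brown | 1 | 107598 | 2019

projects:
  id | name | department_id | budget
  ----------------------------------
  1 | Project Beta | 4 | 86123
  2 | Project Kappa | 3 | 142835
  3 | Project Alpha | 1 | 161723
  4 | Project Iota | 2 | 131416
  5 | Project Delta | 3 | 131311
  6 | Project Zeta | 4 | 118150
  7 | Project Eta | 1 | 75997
SELECT p.name FROM departments p LEFT JOIN projects c ON c.department_id = p.id WHERE c.id IS NULL

Execution result:
(no rows)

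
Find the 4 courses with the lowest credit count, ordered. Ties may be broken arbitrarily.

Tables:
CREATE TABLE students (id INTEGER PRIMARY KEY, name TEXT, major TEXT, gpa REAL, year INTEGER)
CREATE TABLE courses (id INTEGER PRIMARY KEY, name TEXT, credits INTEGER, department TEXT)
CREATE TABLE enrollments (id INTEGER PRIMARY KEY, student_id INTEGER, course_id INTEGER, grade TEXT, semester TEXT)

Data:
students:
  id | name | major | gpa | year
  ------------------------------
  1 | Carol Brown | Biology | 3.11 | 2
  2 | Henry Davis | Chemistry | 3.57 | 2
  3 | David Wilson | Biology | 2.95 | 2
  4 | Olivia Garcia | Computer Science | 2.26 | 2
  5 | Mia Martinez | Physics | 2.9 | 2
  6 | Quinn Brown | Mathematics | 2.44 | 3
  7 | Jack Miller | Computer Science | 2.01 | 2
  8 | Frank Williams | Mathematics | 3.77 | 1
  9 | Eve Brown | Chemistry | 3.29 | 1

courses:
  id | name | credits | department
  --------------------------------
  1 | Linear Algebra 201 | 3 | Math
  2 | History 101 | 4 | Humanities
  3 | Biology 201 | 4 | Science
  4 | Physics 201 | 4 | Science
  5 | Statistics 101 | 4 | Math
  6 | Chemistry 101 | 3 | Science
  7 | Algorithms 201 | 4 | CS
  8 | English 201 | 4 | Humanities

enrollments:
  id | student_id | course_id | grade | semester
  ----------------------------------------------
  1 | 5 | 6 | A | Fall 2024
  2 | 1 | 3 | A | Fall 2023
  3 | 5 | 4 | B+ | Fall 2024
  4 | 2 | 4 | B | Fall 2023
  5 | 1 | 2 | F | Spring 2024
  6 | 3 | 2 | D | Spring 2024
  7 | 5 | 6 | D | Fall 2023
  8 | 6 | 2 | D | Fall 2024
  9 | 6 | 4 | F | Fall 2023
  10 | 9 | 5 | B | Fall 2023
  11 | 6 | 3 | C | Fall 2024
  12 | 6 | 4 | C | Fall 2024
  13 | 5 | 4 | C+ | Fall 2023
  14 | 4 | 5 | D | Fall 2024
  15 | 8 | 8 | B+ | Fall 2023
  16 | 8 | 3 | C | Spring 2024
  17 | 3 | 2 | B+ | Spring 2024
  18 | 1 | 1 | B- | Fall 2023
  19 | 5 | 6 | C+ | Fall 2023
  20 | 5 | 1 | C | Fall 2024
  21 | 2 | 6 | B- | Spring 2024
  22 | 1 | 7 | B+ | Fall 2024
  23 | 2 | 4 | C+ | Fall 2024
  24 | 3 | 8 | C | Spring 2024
SELECT name, credits FROM courses ORDER BY credits ASC LIMIT 4

Execution result:
name | credits
Linear Algebra 201 | 3
Chemistry 101 | 3
History 101 | 4
Biology 201 | 4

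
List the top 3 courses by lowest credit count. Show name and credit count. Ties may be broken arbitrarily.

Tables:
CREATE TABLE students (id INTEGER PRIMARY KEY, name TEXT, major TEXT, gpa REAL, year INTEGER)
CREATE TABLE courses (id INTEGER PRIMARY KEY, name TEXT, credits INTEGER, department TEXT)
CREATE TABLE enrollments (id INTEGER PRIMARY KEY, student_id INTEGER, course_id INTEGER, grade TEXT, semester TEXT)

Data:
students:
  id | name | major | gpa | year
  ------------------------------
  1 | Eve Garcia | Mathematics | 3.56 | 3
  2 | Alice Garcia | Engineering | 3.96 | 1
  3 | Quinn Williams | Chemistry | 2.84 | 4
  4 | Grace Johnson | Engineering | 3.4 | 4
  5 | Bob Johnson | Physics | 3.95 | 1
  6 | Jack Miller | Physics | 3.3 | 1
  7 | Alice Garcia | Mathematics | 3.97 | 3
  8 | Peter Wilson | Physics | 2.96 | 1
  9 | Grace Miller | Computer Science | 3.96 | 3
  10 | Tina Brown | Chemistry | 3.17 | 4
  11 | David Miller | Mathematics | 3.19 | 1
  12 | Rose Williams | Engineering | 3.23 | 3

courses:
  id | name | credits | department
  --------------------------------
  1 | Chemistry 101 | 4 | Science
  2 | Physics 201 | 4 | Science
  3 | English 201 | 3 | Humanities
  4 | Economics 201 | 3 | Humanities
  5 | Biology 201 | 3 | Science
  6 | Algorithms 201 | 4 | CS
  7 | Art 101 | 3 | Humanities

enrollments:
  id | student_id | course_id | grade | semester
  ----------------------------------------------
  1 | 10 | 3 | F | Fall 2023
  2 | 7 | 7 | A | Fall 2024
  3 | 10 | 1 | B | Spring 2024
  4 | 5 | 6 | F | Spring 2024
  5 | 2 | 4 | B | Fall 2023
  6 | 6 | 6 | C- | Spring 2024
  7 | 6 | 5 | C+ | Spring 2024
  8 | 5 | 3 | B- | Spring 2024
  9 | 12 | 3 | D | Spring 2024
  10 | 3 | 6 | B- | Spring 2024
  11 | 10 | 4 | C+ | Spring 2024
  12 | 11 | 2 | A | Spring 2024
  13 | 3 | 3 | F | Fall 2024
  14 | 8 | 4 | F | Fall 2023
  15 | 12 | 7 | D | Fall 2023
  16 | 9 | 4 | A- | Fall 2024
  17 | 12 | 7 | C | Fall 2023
SELECT name, credits FROM courses ORDER BY credits ASC LIMIT 3

Execution result:
name | credits
English 201 | 3
Economics 201 | 3
Biology 201 | 3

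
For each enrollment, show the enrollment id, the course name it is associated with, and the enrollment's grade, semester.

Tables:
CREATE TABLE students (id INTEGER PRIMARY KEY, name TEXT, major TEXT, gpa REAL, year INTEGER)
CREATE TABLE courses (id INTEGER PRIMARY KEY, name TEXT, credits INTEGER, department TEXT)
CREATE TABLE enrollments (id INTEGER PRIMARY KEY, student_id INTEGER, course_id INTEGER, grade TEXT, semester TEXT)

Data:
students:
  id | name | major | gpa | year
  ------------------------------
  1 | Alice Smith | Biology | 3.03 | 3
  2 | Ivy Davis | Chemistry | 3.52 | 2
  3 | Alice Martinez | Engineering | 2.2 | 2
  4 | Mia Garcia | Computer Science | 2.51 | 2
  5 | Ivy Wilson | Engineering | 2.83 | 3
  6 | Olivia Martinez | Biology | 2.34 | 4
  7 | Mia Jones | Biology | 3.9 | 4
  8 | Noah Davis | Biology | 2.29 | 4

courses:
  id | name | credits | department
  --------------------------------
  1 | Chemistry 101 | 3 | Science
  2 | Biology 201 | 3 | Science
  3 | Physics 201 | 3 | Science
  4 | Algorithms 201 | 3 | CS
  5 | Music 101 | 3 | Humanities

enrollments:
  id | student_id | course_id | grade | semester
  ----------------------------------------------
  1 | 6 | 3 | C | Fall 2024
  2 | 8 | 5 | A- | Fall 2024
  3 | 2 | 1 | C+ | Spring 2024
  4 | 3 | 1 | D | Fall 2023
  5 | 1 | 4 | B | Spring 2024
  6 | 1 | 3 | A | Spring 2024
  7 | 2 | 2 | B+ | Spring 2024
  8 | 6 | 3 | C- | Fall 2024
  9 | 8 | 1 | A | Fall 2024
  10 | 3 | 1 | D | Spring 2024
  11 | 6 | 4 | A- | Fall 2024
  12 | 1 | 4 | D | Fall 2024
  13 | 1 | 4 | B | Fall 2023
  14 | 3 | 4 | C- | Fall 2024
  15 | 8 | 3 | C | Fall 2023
SELECT c.id, p.name AS course, c.grade, c.semester FROM enrollments c JOIN courses p ON c.course_id = p.id

Execution result:
id | course | grade | semester
1 | Physics 201 | C | Fall 2024
2 | Music 101 | A- | Fall 2024
3 | Chemistry 101 | C+ | Spring 2024
4 | Chemistry 101 | D | Fall 2023
5 | Algorithms 201 | B | Spring 2024
6 | Physics 201 | A | Spring 2024
7 | Biology 201 | B+ | Spring 2024
8 | Physics 201 | C- | Fall 2024
9 | Chemistry 101 | A | Fall 2024
10 | Chemistry 101 | D | Spring 2024
11 | Algorithms 201 | A- | Fall 2024
12 | Algorithms 201 | D | Fall 2024
13 | Algorithms 201 | B | Fall 2023
14 | Algorithms 201 | C- | Fall 2024
15 | Physics 201 | C | Fall 2023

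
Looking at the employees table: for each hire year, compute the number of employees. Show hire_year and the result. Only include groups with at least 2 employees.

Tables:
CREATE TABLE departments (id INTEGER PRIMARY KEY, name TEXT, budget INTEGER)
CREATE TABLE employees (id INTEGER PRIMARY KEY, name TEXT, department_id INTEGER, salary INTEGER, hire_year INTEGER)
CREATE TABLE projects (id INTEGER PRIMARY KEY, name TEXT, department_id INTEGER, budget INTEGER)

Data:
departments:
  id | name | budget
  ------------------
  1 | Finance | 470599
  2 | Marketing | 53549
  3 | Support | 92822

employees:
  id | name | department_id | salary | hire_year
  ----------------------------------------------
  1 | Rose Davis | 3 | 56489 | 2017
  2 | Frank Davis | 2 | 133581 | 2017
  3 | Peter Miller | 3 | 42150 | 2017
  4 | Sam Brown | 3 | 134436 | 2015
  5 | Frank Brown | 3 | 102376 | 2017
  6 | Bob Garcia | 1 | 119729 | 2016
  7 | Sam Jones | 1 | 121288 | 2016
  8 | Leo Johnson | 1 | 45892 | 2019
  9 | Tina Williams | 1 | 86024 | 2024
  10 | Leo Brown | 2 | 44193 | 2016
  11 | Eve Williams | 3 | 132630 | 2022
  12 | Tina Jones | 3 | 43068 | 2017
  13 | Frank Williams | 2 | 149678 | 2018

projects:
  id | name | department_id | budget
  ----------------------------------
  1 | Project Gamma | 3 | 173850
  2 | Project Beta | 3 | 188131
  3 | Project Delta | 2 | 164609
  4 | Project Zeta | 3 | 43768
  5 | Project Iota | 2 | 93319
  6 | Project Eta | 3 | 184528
SELECT hire_year, COUNT(*) AS n FROM employees GROUP BY hire_year HAVING COUNT(*) >= 2

Execution result:
hire_year | n
2016 | 3
2017 | 5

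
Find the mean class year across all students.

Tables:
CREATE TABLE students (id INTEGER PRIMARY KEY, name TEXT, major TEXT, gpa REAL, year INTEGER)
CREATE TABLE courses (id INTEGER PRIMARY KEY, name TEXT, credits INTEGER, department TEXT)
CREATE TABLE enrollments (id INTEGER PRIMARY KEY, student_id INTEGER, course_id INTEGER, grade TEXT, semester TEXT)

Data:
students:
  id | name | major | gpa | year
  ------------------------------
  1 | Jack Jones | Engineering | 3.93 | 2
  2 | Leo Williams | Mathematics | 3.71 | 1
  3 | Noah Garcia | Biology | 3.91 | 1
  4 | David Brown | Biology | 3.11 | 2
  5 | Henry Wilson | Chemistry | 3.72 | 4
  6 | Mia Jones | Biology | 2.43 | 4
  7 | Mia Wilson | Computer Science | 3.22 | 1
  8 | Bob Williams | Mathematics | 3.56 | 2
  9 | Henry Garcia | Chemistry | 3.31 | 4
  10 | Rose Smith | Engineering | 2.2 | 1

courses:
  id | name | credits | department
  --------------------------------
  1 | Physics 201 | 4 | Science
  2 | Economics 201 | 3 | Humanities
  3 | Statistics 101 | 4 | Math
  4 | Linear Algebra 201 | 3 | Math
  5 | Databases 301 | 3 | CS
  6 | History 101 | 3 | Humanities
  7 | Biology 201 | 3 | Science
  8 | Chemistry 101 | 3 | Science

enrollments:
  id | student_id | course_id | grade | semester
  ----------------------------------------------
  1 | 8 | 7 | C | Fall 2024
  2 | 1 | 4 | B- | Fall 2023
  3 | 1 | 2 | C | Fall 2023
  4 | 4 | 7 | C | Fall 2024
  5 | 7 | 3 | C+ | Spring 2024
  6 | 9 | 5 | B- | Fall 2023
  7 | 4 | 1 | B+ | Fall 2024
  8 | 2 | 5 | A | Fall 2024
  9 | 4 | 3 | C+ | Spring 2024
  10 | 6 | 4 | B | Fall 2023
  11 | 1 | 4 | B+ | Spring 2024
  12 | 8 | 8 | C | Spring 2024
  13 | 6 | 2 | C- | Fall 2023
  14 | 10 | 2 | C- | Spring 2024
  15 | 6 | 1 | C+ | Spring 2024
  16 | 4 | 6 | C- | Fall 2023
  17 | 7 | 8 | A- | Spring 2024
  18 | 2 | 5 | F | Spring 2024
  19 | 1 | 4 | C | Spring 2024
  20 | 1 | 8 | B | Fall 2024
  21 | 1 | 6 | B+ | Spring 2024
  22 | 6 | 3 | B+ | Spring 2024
SELECT AVG(year) FROM students

Execution result:
2.20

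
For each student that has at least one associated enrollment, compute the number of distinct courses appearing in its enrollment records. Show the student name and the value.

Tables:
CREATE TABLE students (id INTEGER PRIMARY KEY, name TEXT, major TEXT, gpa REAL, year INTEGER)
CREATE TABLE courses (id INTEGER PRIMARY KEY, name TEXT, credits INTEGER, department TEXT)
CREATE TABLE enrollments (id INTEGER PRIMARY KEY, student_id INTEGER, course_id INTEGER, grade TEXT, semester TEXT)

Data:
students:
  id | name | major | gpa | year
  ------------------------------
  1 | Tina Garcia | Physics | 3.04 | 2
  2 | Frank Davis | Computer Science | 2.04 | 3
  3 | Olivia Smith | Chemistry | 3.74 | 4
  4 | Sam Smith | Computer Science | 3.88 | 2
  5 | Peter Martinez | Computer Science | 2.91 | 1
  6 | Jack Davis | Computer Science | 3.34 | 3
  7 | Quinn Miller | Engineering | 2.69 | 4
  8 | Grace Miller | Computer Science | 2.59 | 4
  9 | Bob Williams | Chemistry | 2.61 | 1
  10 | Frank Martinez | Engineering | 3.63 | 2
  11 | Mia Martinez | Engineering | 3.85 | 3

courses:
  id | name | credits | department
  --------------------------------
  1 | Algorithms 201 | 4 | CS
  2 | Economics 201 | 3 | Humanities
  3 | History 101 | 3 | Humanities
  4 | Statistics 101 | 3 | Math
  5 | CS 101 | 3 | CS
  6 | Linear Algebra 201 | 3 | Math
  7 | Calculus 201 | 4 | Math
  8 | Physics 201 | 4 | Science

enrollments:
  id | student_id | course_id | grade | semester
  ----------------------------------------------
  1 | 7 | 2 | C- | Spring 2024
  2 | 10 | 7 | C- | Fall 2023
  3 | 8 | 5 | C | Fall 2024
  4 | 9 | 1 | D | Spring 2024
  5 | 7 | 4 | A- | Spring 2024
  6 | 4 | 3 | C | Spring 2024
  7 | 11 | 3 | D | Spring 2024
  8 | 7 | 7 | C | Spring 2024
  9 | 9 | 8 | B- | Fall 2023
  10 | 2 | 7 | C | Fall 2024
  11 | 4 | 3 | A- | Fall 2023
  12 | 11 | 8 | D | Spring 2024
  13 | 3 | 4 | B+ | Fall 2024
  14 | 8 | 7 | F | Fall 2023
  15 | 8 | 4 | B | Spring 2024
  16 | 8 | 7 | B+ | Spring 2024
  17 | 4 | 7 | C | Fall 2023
SELECT p.name, COUNT(DISTINCT c.course_id) AS distinct_course_count FROM enrollments c JOIN students p ON c.student_id = p.id GROUP BY p.id, p.name

Execution result:
name | distinct_course_count
Frank Davis | 1
Olivia Smith | 1
Sam Smith | 2
Quinn Miller | 3
Grace Miller | 3
Bob Williams | 2
Frank Martinez | 1
Mia Martinez | 2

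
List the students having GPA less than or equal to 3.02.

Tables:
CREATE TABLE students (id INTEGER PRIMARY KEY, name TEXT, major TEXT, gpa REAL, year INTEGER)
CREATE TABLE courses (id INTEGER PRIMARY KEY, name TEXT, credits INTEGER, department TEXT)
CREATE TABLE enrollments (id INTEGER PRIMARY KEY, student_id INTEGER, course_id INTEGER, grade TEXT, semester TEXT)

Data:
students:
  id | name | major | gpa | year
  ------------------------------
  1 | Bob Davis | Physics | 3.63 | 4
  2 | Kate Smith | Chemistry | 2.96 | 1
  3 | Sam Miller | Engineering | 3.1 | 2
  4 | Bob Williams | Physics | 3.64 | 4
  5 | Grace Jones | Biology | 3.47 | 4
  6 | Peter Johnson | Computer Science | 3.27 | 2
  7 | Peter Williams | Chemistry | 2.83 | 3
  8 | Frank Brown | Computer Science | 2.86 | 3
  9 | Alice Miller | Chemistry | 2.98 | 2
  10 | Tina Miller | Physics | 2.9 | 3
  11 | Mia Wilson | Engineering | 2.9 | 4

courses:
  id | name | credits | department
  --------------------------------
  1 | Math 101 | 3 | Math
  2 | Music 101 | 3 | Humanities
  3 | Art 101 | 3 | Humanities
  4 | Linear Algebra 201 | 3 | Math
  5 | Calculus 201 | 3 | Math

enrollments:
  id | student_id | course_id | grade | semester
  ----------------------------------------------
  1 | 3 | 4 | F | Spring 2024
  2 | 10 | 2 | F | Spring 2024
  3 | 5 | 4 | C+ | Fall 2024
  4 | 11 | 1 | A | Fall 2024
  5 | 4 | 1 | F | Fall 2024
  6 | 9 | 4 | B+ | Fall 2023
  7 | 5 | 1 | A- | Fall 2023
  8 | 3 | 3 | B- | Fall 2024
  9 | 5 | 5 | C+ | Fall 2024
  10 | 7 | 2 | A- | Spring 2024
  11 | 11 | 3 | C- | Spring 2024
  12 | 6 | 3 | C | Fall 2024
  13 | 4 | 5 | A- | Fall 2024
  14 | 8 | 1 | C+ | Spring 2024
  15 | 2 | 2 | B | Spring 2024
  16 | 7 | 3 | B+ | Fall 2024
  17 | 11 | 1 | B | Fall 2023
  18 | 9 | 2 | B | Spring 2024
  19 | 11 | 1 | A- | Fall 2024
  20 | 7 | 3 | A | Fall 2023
SELECT name, gpa FROM students WHERE gpa <= 3.02

Execution result:
name | gpa
Kate Smith | 2.96
Peter Williams | 2.83
Frank Brown | 2.86
Alice Miller | 2.98
Tina Miller | 2.90
Mia Wilson | 2.90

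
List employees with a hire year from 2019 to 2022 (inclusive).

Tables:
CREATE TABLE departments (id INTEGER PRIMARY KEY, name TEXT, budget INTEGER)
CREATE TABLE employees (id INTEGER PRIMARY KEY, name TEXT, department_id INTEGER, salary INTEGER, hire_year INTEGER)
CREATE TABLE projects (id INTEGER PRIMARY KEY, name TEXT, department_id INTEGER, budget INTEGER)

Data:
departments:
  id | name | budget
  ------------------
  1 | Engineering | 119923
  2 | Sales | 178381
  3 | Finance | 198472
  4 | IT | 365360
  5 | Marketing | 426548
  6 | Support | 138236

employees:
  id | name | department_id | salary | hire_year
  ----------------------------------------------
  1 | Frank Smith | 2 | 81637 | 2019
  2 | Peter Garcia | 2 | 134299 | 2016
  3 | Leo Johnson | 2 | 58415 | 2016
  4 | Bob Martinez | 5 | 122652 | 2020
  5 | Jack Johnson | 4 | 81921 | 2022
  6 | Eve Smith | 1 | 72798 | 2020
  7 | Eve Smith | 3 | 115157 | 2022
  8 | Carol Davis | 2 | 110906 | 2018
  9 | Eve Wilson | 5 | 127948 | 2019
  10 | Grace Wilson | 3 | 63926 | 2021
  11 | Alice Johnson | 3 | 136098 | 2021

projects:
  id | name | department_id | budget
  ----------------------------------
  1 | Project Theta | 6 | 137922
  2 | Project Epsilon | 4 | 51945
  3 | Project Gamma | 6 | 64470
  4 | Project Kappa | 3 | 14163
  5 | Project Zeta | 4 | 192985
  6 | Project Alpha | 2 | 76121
SELECT name, hire_year FROM employees WHERE hire_year BETWEEN 2019 AND 2022

Execution result:
name | hire_year
Frank Smith | 2019
Bob Martinez | 2020
Jack Johnson | 2022
Eve Smith | 2020
Eve Smith | 2022
Eve Wilson | 2019
Grace Wilson | 2021
Alice Johnson | 2021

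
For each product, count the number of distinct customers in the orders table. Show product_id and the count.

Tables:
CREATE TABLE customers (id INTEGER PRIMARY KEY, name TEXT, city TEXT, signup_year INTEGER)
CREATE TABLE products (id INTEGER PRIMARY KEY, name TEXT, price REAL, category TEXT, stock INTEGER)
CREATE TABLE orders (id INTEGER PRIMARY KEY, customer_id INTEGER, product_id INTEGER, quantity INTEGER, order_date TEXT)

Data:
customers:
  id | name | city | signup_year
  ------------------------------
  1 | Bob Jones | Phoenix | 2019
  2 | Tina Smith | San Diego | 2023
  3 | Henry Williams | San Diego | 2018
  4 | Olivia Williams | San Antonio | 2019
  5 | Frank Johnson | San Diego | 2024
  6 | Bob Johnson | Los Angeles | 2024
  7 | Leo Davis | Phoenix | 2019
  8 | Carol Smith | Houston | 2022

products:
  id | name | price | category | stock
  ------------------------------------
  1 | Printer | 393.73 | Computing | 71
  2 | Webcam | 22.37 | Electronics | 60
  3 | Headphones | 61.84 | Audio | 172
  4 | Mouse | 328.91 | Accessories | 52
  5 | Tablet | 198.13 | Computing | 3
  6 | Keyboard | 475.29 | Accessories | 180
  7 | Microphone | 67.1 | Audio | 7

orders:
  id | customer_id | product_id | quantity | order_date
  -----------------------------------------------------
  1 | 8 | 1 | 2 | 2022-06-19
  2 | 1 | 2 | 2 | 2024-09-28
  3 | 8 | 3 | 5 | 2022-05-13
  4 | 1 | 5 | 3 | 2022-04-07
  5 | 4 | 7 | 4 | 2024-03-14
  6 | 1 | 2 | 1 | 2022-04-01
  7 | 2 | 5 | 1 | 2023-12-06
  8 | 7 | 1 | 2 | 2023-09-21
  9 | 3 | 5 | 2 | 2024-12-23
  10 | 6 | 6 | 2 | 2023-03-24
SELECT product_id, COUNT(DISTINCT customer_id) AS distinct_customer_count FROM orders GROUP BY product_id

Execution result:
product_id | distinct_customer_count
1 | 2
2 | 1
3 | 1
5 | 3
6 | 1
7 | 1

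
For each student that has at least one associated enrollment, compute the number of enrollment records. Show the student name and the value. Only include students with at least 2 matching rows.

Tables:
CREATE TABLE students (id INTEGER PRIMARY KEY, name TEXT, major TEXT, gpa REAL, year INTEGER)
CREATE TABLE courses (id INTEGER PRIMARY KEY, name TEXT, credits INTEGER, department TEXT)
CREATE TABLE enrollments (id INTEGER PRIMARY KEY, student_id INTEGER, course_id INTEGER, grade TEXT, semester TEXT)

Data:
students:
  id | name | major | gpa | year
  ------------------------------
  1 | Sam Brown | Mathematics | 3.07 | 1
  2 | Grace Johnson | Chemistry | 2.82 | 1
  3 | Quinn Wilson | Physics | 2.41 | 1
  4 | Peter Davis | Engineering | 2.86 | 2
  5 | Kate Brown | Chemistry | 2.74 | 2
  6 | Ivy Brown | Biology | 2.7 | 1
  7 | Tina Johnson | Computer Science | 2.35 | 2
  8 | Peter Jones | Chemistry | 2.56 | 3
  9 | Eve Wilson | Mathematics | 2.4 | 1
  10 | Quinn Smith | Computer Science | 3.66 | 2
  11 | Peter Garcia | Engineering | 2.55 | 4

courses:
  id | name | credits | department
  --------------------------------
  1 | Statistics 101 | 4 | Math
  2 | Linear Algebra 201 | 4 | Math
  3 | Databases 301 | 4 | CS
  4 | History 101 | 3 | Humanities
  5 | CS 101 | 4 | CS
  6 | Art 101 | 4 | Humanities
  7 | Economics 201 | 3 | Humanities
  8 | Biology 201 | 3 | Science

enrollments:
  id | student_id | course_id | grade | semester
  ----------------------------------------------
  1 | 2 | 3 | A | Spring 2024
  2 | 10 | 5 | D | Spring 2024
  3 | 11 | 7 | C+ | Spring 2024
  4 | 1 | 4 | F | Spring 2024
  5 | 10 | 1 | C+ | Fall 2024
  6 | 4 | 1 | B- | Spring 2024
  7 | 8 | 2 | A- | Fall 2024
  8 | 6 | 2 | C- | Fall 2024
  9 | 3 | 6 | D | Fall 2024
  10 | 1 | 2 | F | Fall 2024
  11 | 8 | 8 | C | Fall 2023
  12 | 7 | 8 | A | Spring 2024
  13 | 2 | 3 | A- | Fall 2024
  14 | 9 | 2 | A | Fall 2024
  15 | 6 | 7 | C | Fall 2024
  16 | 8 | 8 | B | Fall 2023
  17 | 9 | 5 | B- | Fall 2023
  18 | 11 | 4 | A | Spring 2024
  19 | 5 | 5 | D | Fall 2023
SELECT p.name, COUNT(*) AS n FROM enrollments c JOIN students p ON c.student_id = p.id GROUP BY p.id, p.name HAVING COUNT(*) >= 2

Execution result:
name | n
Sam Brown | 2
Grace Johnson | 2
Ivy Brown | 2
Peter Jones | 3
Eve Wilson | 2
Quinn Smith | 2
Peter Garcia | 2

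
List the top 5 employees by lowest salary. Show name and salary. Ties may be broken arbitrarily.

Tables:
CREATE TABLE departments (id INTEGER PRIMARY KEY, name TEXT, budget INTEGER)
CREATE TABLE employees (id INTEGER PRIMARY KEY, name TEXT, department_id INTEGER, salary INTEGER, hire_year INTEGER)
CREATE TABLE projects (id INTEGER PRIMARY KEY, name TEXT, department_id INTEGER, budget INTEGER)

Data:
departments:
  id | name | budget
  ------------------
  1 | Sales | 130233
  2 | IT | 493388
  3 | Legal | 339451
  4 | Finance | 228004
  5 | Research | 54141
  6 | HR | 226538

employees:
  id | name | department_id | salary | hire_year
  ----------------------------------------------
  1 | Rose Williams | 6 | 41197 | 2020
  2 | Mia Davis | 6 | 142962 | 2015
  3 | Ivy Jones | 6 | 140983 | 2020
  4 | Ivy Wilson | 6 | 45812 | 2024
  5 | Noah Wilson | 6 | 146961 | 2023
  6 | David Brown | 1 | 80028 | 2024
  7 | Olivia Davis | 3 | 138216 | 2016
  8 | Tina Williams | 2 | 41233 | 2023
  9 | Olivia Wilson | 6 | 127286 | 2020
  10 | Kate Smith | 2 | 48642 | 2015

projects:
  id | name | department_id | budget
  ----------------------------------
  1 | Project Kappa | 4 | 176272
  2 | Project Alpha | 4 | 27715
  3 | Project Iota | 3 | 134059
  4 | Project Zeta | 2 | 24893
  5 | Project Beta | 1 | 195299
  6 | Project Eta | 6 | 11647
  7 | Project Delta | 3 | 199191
SELECT name, salary FROM employees ORDER BY salary ASC LIMIT 5

Execution result:
name | salary
Rose Williams | 41197
Tina Williams | 41233
Ivy Wilson | 45812
Kate Smith | 48642
David Brown | 80028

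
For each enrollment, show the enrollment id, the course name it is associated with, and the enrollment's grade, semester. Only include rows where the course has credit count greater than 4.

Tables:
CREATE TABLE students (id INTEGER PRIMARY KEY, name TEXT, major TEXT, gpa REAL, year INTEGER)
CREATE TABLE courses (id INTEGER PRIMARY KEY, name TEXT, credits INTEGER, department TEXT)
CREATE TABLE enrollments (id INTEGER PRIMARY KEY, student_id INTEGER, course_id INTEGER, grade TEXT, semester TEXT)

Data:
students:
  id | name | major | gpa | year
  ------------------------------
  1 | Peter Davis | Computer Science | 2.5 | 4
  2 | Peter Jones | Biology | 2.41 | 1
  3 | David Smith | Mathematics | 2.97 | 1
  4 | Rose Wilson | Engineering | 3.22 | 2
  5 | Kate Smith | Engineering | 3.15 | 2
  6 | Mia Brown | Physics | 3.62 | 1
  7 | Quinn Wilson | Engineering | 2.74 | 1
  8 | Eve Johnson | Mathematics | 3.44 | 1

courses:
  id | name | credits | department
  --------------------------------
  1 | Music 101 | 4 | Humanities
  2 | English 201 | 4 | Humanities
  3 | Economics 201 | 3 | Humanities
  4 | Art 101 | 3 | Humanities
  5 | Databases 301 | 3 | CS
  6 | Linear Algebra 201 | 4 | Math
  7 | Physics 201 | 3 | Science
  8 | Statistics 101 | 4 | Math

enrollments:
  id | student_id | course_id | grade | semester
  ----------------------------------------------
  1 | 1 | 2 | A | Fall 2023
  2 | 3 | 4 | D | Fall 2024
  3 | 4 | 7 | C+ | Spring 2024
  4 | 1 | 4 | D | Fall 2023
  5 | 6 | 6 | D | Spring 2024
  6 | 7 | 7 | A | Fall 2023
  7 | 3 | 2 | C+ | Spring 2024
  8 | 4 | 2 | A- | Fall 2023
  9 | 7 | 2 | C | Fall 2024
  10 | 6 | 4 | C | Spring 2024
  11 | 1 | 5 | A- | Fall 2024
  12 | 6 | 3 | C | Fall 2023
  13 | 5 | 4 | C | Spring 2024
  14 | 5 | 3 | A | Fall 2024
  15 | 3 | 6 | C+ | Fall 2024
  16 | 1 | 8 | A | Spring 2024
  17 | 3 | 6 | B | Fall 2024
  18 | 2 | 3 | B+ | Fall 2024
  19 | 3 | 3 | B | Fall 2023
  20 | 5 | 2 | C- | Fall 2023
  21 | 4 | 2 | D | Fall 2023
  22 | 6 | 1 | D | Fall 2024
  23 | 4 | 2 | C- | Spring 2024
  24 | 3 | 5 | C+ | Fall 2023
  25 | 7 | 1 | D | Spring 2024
SELECT c.id, p.name AS course, c.grade, c.semester FROM enrollments c JOIN courses p ON c.course_id = p.id WHERE p.credits > 4

Execution result:
(no rows)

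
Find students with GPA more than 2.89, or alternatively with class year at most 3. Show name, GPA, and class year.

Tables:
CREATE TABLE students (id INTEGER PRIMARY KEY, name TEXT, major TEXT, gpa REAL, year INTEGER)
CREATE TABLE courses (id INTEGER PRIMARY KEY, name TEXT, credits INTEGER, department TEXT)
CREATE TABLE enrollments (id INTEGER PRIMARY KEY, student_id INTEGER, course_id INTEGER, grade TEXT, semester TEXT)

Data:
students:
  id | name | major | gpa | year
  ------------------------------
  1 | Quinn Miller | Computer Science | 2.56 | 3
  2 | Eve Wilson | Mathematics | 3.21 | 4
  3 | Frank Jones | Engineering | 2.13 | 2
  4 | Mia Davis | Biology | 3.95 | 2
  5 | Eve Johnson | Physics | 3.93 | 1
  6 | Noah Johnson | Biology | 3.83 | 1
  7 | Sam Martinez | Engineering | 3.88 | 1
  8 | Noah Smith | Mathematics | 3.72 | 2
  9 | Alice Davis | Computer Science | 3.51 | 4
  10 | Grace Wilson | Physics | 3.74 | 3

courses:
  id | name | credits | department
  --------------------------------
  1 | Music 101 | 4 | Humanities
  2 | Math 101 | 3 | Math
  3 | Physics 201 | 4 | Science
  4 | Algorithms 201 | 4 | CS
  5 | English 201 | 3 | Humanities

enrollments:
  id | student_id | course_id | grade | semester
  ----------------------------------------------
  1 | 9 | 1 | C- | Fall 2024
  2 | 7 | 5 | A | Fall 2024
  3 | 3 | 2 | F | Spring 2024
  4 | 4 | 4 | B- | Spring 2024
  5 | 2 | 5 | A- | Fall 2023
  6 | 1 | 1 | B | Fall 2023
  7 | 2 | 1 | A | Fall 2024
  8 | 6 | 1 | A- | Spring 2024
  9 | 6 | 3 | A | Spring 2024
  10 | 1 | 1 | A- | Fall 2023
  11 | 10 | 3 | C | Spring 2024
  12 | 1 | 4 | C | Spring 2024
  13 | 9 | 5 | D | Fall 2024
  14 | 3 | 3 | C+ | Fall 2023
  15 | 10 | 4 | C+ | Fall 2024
SELECT name, gpa, year FROM students WHERE gpa > 2.89 OR year <= 3

Execution result:
name | gpa | year
Quinn Miller | 2.56 | 3
Eve Wilson | 3.21 | 4
Frank Jones | 2.13 | 2
Mia Davis | 3.95 | 2
Eve Johnson | 3.93 | 1
Noah Johnson | 3.83 | 1
Sam Martinez | 3.88 | 1
Noah Smith | 3.72 | 2
Alice Davis | 3.51 | 4
Grace Wilson | 3.74 | 3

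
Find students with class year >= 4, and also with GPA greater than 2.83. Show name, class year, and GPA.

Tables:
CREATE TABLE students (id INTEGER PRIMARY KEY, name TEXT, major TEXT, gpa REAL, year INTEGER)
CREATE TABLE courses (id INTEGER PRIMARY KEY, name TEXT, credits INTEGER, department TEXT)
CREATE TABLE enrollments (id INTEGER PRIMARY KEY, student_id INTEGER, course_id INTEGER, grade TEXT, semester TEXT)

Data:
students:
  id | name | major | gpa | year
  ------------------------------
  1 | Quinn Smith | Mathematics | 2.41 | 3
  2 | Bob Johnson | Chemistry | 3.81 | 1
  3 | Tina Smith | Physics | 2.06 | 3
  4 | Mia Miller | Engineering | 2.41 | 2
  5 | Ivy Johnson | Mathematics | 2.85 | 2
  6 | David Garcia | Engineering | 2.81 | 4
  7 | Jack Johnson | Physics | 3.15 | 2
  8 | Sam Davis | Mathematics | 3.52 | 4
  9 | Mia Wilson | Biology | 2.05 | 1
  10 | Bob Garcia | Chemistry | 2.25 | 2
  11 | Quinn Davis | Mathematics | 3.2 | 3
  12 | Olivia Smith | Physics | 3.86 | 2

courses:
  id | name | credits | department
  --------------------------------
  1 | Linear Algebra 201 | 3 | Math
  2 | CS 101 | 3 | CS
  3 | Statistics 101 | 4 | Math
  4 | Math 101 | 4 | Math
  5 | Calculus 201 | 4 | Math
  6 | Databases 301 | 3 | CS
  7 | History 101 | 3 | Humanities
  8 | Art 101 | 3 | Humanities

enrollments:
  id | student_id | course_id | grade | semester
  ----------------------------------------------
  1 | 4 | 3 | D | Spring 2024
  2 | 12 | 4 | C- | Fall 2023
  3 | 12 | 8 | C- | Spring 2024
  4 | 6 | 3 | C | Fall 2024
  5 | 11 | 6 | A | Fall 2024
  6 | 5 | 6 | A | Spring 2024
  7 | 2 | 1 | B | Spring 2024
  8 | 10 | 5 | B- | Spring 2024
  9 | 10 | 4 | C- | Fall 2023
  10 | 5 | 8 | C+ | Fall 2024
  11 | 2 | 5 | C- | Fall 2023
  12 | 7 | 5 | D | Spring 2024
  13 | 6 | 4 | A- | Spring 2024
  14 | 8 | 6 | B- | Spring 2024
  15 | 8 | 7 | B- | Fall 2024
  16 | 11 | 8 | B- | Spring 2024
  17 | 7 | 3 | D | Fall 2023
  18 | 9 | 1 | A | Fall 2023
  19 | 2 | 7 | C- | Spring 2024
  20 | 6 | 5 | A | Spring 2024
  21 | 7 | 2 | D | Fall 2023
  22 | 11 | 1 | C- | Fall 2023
SELECT name, year, gpa FROM students WHERE year >= 4 AND gpa > 2.83

Execution result:
name | year | gpa
Sam Davis | 4 | 3.52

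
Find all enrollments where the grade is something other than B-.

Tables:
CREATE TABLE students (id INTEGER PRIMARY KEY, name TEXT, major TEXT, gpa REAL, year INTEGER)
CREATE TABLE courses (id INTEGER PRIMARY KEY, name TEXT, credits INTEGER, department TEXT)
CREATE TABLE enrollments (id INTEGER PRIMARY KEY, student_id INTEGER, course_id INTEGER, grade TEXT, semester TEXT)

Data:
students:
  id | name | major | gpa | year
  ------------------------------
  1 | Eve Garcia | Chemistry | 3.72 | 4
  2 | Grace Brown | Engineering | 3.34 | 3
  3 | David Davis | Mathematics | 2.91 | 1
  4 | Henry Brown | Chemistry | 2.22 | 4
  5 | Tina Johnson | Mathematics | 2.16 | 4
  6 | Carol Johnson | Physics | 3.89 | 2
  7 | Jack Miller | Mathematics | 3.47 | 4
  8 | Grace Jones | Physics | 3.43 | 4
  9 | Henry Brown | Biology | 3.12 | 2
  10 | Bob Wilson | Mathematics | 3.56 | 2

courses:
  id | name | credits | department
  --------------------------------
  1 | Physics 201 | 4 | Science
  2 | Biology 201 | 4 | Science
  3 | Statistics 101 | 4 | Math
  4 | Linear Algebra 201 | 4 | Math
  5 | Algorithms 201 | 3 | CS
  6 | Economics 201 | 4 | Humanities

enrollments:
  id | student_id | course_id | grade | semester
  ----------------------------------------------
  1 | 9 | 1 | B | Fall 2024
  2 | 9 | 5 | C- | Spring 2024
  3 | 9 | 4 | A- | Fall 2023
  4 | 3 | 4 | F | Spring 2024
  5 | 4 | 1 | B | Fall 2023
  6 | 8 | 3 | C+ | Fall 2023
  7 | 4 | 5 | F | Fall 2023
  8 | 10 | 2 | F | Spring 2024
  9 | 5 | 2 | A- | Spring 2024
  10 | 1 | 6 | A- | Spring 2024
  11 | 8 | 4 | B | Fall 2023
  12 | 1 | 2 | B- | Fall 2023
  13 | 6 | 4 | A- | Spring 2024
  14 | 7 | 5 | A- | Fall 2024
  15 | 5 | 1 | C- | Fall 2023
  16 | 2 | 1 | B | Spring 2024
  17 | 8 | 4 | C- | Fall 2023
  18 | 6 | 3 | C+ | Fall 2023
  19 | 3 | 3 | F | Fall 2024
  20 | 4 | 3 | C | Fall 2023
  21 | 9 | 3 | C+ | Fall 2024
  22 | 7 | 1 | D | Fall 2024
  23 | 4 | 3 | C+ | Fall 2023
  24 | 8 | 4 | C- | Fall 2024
SELECT id, grade FROM enrollments WHERE grade <> 'B-'

Execution result:
id | grade
1 | B
2 | C-
3 | A-
4 | F
5 | B
6 | C+
7 | F
8 | F
9 | A-
10 | A-
11 | B
13 | A-
14 | A-
15 | C-
16 | B
17 | C-
18 | C+
19 | F
20 | C
21 | C+
22 | D
23 | C+
24 | C-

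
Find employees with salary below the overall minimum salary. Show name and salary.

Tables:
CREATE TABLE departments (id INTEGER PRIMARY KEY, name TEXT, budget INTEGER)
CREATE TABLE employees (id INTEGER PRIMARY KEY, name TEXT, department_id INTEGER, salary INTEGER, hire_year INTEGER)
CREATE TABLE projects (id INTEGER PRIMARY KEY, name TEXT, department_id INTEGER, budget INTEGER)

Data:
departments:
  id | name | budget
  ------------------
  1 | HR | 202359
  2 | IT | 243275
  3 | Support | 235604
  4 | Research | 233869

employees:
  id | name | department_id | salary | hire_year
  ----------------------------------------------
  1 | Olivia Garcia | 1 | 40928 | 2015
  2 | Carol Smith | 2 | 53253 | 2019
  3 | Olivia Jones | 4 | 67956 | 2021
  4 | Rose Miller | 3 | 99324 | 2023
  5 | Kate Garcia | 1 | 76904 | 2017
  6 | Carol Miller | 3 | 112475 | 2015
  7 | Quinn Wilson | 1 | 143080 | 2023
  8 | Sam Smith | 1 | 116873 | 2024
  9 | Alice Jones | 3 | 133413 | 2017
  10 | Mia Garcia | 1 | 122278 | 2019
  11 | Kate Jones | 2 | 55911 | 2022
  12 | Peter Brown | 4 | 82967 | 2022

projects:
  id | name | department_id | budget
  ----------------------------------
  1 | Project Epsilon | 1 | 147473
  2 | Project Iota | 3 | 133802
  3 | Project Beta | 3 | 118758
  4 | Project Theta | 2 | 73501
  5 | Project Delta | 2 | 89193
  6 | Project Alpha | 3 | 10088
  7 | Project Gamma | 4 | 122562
SELECT name, salary FROM employees WHERE salary < (SELECT MIN(salary) FROM employees)

Execution result:
(no rows)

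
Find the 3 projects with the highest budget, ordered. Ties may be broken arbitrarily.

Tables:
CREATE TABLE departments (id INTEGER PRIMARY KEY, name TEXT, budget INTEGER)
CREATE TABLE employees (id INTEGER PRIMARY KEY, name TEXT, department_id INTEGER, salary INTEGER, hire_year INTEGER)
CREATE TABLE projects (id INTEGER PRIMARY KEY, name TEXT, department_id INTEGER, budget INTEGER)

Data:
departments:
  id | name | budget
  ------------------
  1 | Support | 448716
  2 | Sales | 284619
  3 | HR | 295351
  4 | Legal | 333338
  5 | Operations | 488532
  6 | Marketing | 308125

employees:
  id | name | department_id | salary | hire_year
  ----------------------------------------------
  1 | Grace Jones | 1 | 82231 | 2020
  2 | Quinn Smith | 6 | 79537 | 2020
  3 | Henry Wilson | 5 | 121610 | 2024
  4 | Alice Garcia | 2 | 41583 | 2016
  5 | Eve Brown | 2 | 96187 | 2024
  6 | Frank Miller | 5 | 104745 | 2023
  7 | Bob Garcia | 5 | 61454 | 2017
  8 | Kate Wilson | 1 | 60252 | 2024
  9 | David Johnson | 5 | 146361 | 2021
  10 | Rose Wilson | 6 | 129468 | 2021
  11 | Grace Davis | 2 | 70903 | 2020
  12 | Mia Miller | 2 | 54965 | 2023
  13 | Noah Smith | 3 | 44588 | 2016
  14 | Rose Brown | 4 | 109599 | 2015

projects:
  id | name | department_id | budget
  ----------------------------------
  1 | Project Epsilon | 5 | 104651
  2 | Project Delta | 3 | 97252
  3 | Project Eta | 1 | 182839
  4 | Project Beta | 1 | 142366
SELECT name, budget FROM projects ORDER BY budget DESC LIMIT 3

Execution result:
name | budget
Project Eta | 182839
Project Beta | 142366
Project Epsilon | 104651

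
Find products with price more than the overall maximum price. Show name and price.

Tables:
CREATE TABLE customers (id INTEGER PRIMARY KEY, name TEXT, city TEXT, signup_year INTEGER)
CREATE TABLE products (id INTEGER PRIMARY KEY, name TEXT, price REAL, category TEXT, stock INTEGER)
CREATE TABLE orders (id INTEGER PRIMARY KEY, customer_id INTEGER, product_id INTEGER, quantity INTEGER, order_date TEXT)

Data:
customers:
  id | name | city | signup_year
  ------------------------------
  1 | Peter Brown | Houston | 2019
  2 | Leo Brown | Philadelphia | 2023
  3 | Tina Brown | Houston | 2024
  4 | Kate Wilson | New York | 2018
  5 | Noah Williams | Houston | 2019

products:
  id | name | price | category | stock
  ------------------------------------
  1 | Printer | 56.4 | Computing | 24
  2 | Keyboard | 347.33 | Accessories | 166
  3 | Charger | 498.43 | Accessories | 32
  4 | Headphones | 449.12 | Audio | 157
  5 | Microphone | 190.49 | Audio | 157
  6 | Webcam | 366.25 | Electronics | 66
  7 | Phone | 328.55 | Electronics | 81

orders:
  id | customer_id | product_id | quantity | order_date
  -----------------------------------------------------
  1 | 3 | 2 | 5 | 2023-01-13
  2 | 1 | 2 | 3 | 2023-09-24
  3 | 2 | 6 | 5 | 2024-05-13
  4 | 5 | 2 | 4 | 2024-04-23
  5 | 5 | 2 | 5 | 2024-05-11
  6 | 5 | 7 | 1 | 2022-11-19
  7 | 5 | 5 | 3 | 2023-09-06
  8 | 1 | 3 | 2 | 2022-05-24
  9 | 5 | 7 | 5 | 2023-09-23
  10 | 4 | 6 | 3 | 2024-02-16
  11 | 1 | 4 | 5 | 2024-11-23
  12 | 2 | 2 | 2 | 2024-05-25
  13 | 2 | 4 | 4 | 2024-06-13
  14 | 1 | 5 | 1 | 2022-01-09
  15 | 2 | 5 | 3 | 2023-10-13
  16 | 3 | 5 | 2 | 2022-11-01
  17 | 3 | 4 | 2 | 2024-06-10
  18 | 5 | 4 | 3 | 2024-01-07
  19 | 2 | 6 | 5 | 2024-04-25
SELECT name, price FROM products WHERE price > (SELECT MAX(price) FROM products)

Execution result:
(no rows)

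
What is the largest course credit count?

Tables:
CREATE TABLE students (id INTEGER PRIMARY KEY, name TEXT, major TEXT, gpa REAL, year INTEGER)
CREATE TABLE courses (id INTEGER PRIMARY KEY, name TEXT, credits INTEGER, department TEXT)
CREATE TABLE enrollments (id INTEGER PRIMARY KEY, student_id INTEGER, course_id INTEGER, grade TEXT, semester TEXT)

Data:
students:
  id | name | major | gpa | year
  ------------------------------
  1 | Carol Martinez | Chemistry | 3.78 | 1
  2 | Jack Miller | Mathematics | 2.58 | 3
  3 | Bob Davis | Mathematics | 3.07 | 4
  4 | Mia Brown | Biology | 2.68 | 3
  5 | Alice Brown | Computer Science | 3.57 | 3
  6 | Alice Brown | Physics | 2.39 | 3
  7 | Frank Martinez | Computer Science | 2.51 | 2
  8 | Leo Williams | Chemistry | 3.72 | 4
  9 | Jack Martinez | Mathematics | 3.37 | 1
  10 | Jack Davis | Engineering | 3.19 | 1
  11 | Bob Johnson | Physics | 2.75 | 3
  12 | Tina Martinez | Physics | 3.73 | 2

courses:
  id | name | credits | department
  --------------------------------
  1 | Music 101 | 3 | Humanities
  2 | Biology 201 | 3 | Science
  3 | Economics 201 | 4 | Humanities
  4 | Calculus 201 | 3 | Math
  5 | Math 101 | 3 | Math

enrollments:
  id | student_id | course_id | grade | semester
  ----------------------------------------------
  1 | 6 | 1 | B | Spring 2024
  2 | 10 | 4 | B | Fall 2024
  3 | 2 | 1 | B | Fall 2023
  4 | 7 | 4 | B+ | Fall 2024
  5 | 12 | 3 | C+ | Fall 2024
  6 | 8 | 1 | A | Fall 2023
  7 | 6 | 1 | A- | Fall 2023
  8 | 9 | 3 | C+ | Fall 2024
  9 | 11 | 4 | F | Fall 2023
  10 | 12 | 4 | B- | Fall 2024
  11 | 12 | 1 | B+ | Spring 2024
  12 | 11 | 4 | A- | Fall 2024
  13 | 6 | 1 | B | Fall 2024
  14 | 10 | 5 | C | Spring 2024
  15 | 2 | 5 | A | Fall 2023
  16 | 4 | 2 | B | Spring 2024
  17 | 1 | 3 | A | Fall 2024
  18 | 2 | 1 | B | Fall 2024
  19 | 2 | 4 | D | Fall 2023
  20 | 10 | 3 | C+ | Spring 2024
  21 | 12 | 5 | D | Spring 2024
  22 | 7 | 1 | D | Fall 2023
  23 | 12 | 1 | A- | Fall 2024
SELECT MAX(credits) FROM courses

Execution result:
4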